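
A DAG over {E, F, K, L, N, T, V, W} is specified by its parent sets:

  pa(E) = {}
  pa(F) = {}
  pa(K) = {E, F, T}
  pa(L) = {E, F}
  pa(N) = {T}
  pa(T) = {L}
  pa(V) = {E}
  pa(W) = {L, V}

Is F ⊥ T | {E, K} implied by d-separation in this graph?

No

There are 6 undirected paths between F and T; checking each against the conditioning set {E, K}:
  1. F → K ← T — K:collider[open] ⇒ active
  2. F → K ← E → V → W ← L → T — K:collider[open]; E:fork[blocks]; V:chain[open]; W:collider[blocks]; L:fork[open] ⇒ blocked
  3. F → K ← E → L → T — K:collider[open]; E:fork[blocks]; L:chain[open] ⇒ blocked
  4. F → L → T — L:chain[open] ⇒ active
  5. F → L → W ← V ← E → K ← T — L:chain[open]; W:collider[blocks]; V:chain[open]; E:fork[blocks]; K:collider[open] ⇒ blocked
  6. F → L ← E → K ← T — L:collider[open]; E:fork[blocks]; K:collider[open] ⇒ blocked
Because an active path exists, F and T are not d-separated.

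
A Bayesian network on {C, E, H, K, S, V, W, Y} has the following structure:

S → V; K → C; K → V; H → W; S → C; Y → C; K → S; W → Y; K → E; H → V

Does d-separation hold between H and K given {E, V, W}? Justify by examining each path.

6 paths connect H and K; each must be blocked for d-separation to hold:
Path 1: H → V ← S → C ← K
  C is a collider here and neither C nor any of its descendants is conditioned on, so the collider stays closed — the path is blocked at C.
Path 2: H → V ← S ← K
  V is a collider and V is conditioned on, which opens it; S is a chain and S is not conditioned on — no node blocks this path, so it is active.
Path 3: H → V ← K
  V is a collider and V is conditioned on, which opens it — no node blocks this path, so it is active.
Path 4: H → W → Y → C ← S → V ← K
  W is a chain here and W is conditioned on, so the path is blocked at W.
Path 5: H → W → Y → C ← S ← K
  W is a chain here and W is conditioned on, so the path is blocked at W.
Path 6: H → W → Y → C ← K
  W is a chain here and W is conditioned on, so the path is blocked at W.
Because an active path exists, H and K are not d-separated.

No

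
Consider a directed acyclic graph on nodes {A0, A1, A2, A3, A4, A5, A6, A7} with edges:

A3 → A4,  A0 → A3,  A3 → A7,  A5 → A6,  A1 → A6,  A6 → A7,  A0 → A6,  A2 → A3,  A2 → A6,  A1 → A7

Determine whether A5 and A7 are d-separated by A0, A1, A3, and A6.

Yes

4 paths connect A5 and A7; each must be blocked for d-separation to hold:
Path 1: A5 → A6 ← A0 → A3 → A7
  A0 is a fork here and A0 is conditioned on, so the path is blocked at A0.
Path 2: A5 → A6 ← A1 → A7
  A1 is a fork here and A1 is conditioned on, so the path is blocked at A1.
Path 3: A5 → A6 → A7
  A6 is a chain here and A6 is conditioned on, so the path is blocked at A6.
Path 4: A5 → A6 ← A2 → A3 → A7
  A3 is a chain here and A3 is conditioned on, so the path is blocked at A3.
All paths are blocked; A5 ⊥ A7 | {A0, A1, A3, A6} holds.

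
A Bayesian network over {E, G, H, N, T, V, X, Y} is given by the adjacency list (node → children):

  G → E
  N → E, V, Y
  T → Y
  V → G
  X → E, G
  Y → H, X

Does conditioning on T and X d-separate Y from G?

No

Enumerating the 6 paths from Y to G and testing each for blocking by {T, X}:
Path 1: Y ← N → V → G
  N is a fork and N is not conditioned on; V is a chain and V is not conditioned on — no node blocks this path, so it is active.
Path 2: Y ← N → E ← X → G
  E is a collider here and neither E nor any of its descendants is conditioned on, so the collider stays closed — the path is blocked at E.
Path 3: Y ← N → E ← G
  E is a collider here and neither E nor any of its descendants is conditioned on, so the collider stays closed — the path is blocked at E.
Path 4: Y → X → E ← N → V → G
  X is a chain here and X is conditioned on, so the path is blocked at X.
Path 5: Y → X → E ← G
  X is a chain here and X is conditioned on, so the path is blocked at X.
Path 6: Y → X → G
  X is a chain here and X is conditioned on, so the path is blocked at X.
At least one path is unblocked, so d-separation fails.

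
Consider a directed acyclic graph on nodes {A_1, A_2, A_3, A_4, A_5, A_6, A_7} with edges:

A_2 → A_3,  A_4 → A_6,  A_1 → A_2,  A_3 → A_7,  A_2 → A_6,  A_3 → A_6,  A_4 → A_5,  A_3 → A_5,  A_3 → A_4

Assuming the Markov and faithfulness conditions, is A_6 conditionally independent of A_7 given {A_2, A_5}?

4 paths connect A_6 and A_7; each must be blocked for d-separation to hold:
Path 1: A_6 ← A_2 → A_3 → A_7
  A_2 is a fork here and A_2 is conditioned on, so the path is blocked at A_2.
Path 2: A_6 ← A_4 → A_5 ← A_3 → A_7
  A_4 is a fork and A_4 is not conditioned on; A_5 is a collider and A_5 is conditioned on, which opens it; A_3 is a fork and A_3 is not conditioned on — no node blocks this path, so it is active.
Path 3: A_6 ← A_4 ← A_3 → A_7
  A_4 is a chain and A_4 is not conditioned on; A_3 is a fork and A_3 is not conditioned on — no node blocks this path, so it is active.
Path 4: A_6 ← A_3 → A_7
  A_3 is a fork and A_3 is not conditioned on — no node blocks this path, so it is active.
Since the path A_6 ← A_4 → A_5 ← A_3 → A_7 is active, A_6 and A_7 are not d-separated given {A_2, A_5}.

No — A_6 and A_7 are not d-separated given {A_2, A_5}.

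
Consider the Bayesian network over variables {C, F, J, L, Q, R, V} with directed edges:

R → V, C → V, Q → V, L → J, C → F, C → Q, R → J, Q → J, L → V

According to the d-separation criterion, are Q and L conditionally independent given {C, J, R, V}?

6 paths connect Q and L; each must be blocked for d-separation to hold:
Path 1: Q → V ← L
  V is a collider and V is conditioned on, which opens it — no node blocks this path, so it is active.
Path 2: Q → V ← R → J ← L
  R is a fork here and R is conditioned on, so the path is blocked at R.
Path 3: Q → J ← L
  J is a collider and J is conditioned on, which opens it — no node blocks this path, so it is active.
Path 4: Q → J ← R → V ← L
  R is a fork here and R is conditioned on, so the path is blocked at R.
Path 5: Q ← C → V ← L
  C is a fork here and C is conditioned on, so the path is blocked at C.
Path 6: Q ← C → V ← R → J ← L
  C is a fork here and C is conditioned on, so the path is blocked at C.
At least one path is unblocked, so d-separation fails.

No — Q and L are not d-separated given {C, J, R, V}.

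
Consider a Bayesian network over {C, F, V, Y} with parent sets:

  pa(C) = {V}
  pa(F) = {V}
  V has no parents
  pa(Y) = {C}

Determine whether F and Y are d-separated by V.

Yes

There is one path between F and Y:
  1. F ← V → C → Y — V:fork[blocks]; C:chain[open] ⇒ blocked
Every path is blocked, so F and Y are d-separated given {V}.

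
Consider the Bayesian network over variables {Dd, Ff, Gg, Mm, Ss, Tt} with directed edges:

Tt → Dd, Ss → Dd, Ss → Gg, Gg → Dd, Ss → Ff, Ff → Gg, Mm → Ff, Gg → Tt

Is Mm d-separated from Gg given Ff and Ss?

Yes

We examine all 4 paths between Mm and Gg:
Path 1: Mm → Ff ← Ss → Gg
  Ss is a fork here and Ss is conditioned on, so the path is blocked at Ss.
Path 2: Mm → Ff ← Ss → Dd ← Gg
  Ss is a fork here and Ss is conditioned on, so the path is blocked at Ss.
Path 3: Mm → Ff ← Ss → Dd ← Tt ← Gg
  Ss is a fork here and Ss is conditioned on, so the path is blocked at Ss.
Path 4: Mm → Ff → Gg
  Ff is a chain here and Ff is conditioned on, so the path is blocked at Ff.
All paths are blocked; Mm ⊥ Gg | {Ff, Ss} holds.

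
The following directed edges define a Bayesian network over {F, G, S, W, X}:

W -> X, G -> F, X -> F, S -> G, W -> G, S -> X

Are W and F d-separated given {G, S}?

Enumerating the 4 paths from W to F and testing each for blocking by {G, S}:
Path 1: W → X ← S → G → F
  X is a collider here and neither X nor any of its descendants is conditioned on, so the collider stays closed — the path is blocked at X.
Path 2: W → X → F
  X is a chain and X is not conditioned on — no node blocks this path, so it is active.
Path 3: W → G ← S → X → F
  S is a fork here and S is conditioned on, so the path is blocked at S.
Path 4: W → G → F
  G is a chain here and G is conditioned on, so the path is blocked at G.
At least one path is unblocked, so d-separation fails.

No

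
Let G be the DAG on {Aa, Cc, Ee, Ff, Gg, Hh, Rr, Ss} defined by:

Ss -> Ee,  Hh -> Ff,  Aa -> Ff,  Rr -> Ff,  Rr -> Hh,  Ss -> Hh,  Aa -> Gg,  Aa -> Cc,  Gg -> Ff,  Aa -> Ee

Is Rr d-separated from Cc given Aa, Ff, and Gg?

Enumerating the 6 paths from Rr to Cc and testing each for blocking by {Aa, Ff, Gg}:
  1. Rr → Ff ← Gg ← Aa → Cc — Ff:collider[open]; Gg:chain[blocks]; Aa:fork[blocks] ⇒ blocked
  2. Rr → Ff ← Hh ← Ss → Ee ← Aa → Cc — Ff:collider[open]; Hh:chain[open]; Ss:fork[open]; Ee:collider[blocks]; Aa:fork[blocks] ⇒ blocked
  3. Rr → Ff ← Aa → Cc — Ff:collider[open]; Aa:fork[blocks] ⇒ blocked
  4. Rr → Hh → Ff ← Gg ← Aa → Cc — Hh:chain[open]; Ff:collider[open]; Gg:chain[blocks]; Aa:fork[blocks] ⇒ blocked
  5. Rr → Hh → Ff ← Aa → Cc — Hh:chain[open]; Ff:collider[open]; Aa:fork[blocks] ⇒ blocked
  6. Rr → Hh ← Ss → Ee ← Aa → Cc — Hh:collider[open]; Ss:fork[open]; Ee:collider[blocks]; Aa:fork[blocks] ⇒ blocked
Every path is blocked, so Rr and Cc are d-separated given {Aa, Ff, Gg}.

Yes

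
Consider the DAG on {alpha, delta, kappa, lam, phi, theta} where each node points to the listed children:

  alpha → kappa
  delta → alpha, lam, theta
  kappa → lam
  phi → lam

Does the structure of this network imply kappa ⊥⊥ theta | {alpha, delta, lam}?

Yes

We examine all 2 paths between kappa and theta:
Path 1: kappa ← alpha ← delta → theta
  alpha is a chain here and alpha is conditioned on, so the path is blocked at alpha.
Path 2: kappa → lam ← delta → theta
  delta is a fork here and delta is conditioned on, so the path is blocked at delta.
All paths are blocked; kappa ⊥ theta | {alpha, delta, lam} holds.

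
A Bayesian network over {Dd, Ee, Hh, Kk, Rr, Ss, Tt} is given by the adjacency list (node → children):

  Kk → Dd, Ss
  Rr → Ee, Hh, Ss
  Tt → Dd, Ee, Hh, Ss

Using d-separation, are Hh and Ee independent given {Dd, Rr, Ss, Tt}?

Yes

6 paths connect Hh and Ee; each must be blocked for d-separation to hold:
Path 1: Hh ← Tt → Ee
  Tt is a fork here and Tt is conditioned on, so the path is blocked at Tt.
Path 2: Hh ← Tt → Ss ← Rr → Ee
  Tt is a fork here and Tt is conditioned on, so the path is blocked at Tt.
Path 3: Hh ← Tt → Dd ← Kk → Ss ← Rr → Ee
  Tt is a fork here and Tt is conditioned on, so the path is blocked at Tt.
Path 4: Hh ← Rr → Ee
  Rr is a fork here and Rr is conditioned on, so the path is blocked at Rr.
Path 5: Hh ← Rr → Ss ← Kk → Dd ← Tt → Ee
  Rr is a fork here and Rr is conditioned on, so the path is blocked at Rr.
Path 6: Hh ← Rr → Ss ← Tt → Ee
  Rr is a fork here and Rr is conditioned on, so the path is blocked at Rr.
Since every path is blocked, d-separation holds.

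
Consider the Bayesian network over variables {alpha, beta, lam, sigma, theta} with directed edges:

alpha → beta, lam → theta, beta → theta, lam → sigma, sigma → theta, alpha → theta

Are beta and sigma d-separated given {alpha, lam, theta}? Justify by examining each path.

No

We examine all 4 paths between beta and sigma:
Path 1: beta → theta ← sigma
  theta is a collider and theta is conditioned on, which opens it — no node blocks this path, so it is active.
Path 2: beta → theta ← lam → sigma
  lam is a fork here and lam is conditioned on, so the path is blocked at lam.
Path 3: beta ← alpha → theta ← sigma
  alpha is a fork here and alpha is conditioned on, so the path is blocked at alpha.
Path 4: beta ← alpha → theta ← lam → sigma
  alpha is a fork here and alpha is conditioned on, so the path is blocked at alpha.
At least one path is unblocked, so d-separation fails.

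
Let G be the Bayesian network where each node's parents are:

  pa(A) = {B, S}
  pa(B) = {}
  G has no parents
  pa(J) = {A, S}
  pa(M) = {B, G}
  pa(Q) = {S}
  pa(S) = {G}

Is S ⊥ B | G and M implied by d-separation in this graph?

We examine all 3 paths between S and B:
Path 1: S → A ← B
  A is a collider here and neither A nor any of its descendants is conditioned on, so the collider stays closed — the path is blocked at A.
Path 2: S → J ← A ← B
  J is a collider here and neither J nor any of its descendants is conditioned on, so the collider stays closed — the path is blocked at J.
Path 3: S ← G → M ← B
  G is a fork here and G is conditioned on, so the path is blocked at G.
All paths are blocked; S ⊥ B | {G, M} holds.

Yes — S and B are d-separated given {G, M}.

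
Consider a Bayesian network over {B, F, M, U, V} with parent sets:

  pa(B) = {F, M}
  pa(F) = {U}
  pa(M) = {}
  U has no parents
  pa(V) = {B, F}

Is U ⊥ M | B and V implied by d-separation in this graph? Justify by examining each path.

No

2 paths connect U and M; each must be blocked for d-separation to hold:
  1. U → F → V ← B ← M — F:chain[open]; V:collider[open]; B:chain[blocks] ⇒ blocked
  2. U → F → B ← M — F:chain[open]; B:collider[open] ⇒ active
At least one path is unblocked, so d-separation fails.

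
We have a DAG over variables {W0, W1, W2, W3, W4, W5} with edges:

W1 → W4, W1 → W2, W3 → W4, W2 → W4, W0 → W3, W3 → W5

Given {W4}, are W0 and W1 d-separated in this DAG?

No — W0 and W1 are not d-separated given {W4}.

We examine all 2 paths between W0 and W1:
Path 1: W0 → W3 → W4 ← W1
  W3 is a chain and W3 is not conditioned on; W4 is a collider and W4 is conditioned on, which opens it — no node blocks this path, so it is active.
Path 2: W0 → W3 → W4 ← W2 ← W1
  W3 is a chain and W3 is not conditioned on; W4 is a collider and W4 is conditioned on, which opens it; W2 is a chain and W2 is not conditioned on — no node blocks this path, so it is active.
Since the path W0 → W3 → W4 ← W1 is active, W0 and W1 are not d-separated given {W4}.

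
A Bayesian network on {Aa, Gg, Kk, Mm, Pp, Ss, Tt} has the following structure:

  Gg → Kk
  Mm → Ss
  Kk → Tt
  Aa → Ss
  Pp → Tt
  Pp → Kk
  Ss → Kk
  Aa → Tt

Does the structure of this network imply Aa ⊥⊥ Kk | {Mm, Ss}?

Yes

There are 3 undirected paths between Aa and Kk; checking each against the conditioning set {Mm, Ss}:
Path 1: Aa → Tt ← Pp → Kk
  Tt is a collider here and neither Tt nor any of its descendants is conditioned on, so the collider stays closed — the path is blocked at Tt.
Path 2: Aa → Tt ← Kk
  Tt is a collider here and neither Tt nor any of its descendants is conditioned on, so the collider stays closed — the path is blocked at Tt.
Path 3: Aa → Ss → Kk
  Ss is a chain here and Ss is conditioned on, so the path is blocked at Ss.
Every path is blocked, so Aa and Kk are d-separated given {Mm, Ss}.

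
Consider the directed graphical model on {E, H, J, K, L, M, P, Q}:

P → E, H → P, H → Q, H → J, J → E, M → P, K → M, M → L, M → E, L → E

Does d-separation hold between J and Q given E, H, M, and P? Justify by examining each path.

Yes

Enumerating the 4 paths from J to Q and testing each for blocking by {E, H, M, P}:
Path 1: J → E ← M → P ← H → Q
  M is a fork here and M is conditioned on, so the path is blocked at M.
Path 2: J → E ← L ← M → P ← H → Q
  M is a fork here and M is conditioned on, so the path is blocked at M.
Path 3: J → E ← P ← H → Q
  P is a chain here and P is conditioned on, so the path is blocked at P.
Path 4: J ← H → Q
  H is a fork here and H is conditioned on, so the path is blocked at H.
Since every path is blocked, d-separation holds.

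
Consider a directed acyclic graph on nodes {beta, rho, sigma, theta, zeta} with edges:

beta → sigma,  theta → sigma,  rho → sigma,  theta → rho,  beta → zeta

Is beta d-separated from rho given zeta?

We examine all 2 paths between beta and rho:
  1. beta → sigma ← theta → rho — sigma:collider[blocks]; theta:fork[open] ⇒ blocked
  2. beta → sigma ← rho — sigma:collider[blocks] ⇒ blocked
All paths are blocked; beta ⊥ rho | {zeta} holds.

Yes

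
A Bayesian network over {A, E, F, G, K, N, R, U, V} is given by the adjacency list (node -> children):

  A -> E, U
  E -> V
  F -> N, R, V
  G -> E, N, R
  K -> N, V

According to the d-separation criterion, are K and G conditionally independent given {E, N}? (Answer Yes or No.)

6 paths connect K and G; each must be blocked for d-separation to hold:
Path 1: K → N ← G
  N is a collider and N is conditioned on, which opens it — no node blocks this path, so it is active.
Path 2: K → N ← F → V ← E ← G
  V is a collider here and neither V nor any of its descendants is conditioned on, so the collider stays closed — the path is blocked at V.
Path 3: K → N ← F → R ← G
  R is a collider here and neither R nor any of its descendants is conditioned on, so the collider stays closed — the path is blocked at R.
Path 4: K → V ← E ← G
  V is a collider here and neither V nor any of its descendants is conditioned on, so the collider stays closed — the path is blocked at V.
Path 5: K → V ← F → N ← G
  V is a collider here and neither V nor any of its descendants is conditioned on, so the collider stays closed — the path is blocked at V.
Path 6: K → V ← F → R ← G
  V is a collider here and neither V nor any of its descendants is conditioned on, so the collider stays closed — the path is blocked at V.
Since the path K → N ← G is active, K and G are not d-separated given {E, N}.

No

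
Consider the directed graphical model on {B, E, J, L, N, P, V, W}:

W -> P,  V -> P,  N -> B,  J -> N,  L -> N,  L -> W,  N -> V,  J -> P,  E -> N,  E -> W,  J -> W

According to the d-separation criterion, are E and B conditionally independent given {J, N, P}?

6 paths connect E and B; each must be blocked for d-separation to hold:
Path 1: E → W ← J → N → B
  J is a fork here and J is conditioned on, so the path is blocked at J.
Path 2: E → W ← J → P ← V ← N → B
  J is a fork here and J is conditioned on, so the path is blocked at J.
Path 3: E → W ← L → N → B
  N is a chain here and N is conditioned on, so the path is blocked at N.
Path 4: E → W → P ← J → N → B
  J is a fork here and J is conditioned on, so the path is blocked at J.
Path 5: E → W → P ← V ← N → B
  N is a fork here and N is conditioned on, so the path is blocked at N.
Path 6: E → N → B
  N is a chain here and N is conditioned on, so the path is blocked at N.
Since every path is blocked, d-separation holds.

Yes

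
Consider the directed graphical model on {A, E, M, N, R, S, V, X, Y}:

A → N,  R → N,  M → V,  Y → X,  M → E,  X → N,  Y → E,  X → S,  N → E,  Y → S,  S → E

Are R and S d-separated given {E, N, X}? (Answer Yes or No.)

We examine all 6 paths between R and S:
  1. R → N → E ← Y → S — N:chain[blocks]; E:collider[open]; Y:fork[open] ⇒ blocked
  2. R → N → E ← Y → X → S — N:chain[blocks]; E:collider[open]; Y:fork[open]; X:chain[blocks] ⇒ blocked
  3. R → N → E ← S — N:chain[blocks]; E:collider[open] ⇒ blocked
  4. R → N ← X ← Y → E ← S — N:collider[open]; X:chain[blocks]; Y:fork[open]; E:collider[open] ⇒ blocked
  5. R → N ← X ← Y → S — N:collider[open]; X:chain[blocks]; Y:fork[open] ⇒ blocked
  6. R → N ← X → S — N:collider[open]; X:fork[blocks] ⇒ blocked
Since every path is blocked, d-separation holds.

Yes — R and S are d-separated given {E, N, X}.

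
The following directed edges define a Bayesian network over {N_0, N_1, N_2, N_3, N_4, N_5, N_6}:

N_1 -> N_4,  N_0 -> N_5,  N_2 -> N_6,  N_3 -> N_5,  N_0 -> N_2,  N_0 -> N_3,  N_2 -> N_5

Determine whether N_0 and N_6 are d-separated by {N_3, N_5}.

Enumerating the 3 paths from N_0 to N_6 and testing each for blocking by {N_3, N_5}:
Path 1: N_0 → N_2 → N_6
  N_2 is a chain and N_2 is not conditioned on — no node blocks this path, so it is active.
Path 2: N_0 → N_3 → N_5 ← N_2 → N_6
  N_3 is a chain here and N_3 is conditioned on, so the path is blocked at N_3.
Path 3: N_0 → N_5 ← N_2 → N_6
  N_5 is a collider and N_5 is conditioned on, which opens it; N_2 is a fork and N_2 is not conditioned on — no node blocks this path, so it is active.
Since the path N_0 → N_2 → N_6 is active, N_0 and N_6 are not d-separated given {N_3, N_5}.

No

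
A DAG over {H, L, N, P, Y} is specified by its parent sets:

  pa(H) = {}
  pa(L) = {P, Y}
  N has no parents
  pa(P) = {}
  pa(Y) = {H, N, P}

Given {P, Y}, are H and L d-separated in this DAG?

2 paths connect H and L; each must be blocked for d-separation to hold:
  1. H → Y → L — Y:chain[blocks] ⇒ blocked
  2. H → Y ← P → L — Y:collider[open]; P:fork[blocks] ⇒ blocked
All paths are blocked; H ⊥ L | {P, Y} holds.

Yes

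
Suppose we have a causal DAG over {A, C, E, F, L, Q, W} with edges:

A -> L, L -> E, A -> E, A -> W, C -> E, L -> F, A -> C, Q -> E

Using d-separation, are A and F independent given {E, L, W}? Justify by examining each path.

Yes

There are 3 undirected paths between A and F; checking each against the conditioning set {E, L, W}:
Path 1: A → L → F
  L is a chain here and L is conditioned on, so the path is blocked at L.
Path 2: A → C → E ← L → F
  L is a fork here and L is conditioned on, so the path is blocked at L.
Path 3: A → E ← L → F
  L is a fork here and L is conditioned on, so the path is blocked at L.
All paths are blocked; A ⊥ F | {E, L, W} holds.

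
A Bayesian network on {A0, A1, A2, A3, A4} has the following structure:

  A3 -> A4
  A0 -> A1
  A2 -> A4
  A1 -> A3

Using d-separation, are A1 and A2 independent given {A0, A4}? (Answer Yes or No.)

No

Only one path connects A1 and A2:
Path 1: A1 → A3 → A4 ← A2
  A3 is a chain and A3 is not conditioned on; A4 is a collider and A4 is conditioned on, which opens it — no node blocks this path, so it is active.
At least one path is unblocked, so d-separation fails.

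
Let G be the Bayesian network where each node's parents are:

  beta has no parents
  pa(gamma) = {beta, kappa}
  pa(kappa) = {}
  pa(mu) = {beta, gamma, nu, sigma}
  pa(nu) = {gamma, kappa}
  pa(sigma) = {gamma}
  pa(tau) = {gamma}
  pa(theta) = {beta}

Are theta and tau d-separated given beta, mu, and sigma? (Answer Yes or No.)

Enumerating the 5 paths from theta to tau and testing each for blocking by {beta, mu, sigma}:
  1. theta ← beta → gamma → tau — beta:fork[blocks]; gamma:chain[open] ⇒ blocked
  2. theta ← beta → mu ← sigma ← gamma → tau — beta:fork[blocks]; mu:collider[open]; sigma:chain[blocks]; gamma:fork[open] ⇒ blocked
  3. theta ← beta → mu ← nu ← gamma → tau — beta:fork[blocks]; mu:collider[open]; nu:chain[open]; gamma:fork[open] ⇒ blocked
  4. theta ← beta → mu ← nu ← kappa → gamma → tau — beta:fork[blocks]; mu:collider[open]; nu:chain[open]; kappa:fork[open]; gamma:chain[open] ⇒ blocked
  5. theta ← beta → mu ← gamma → tau — beta:fork[blocks]; mu:collider[open]; gamma:fork[open] ⇒ blocked
Every path is blocked, so theta and tau are d-separated given {beta, mu, sigma}.

Yes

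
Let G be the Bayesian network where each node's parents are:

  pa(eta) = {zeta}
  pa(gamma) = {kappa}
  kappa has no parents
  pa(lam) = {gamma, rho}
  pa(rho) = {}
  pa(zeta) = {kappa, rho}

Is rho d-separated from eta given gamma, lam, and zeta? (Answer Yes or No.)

There are 2 undirected paths between rho and eta; checking each against the conditioning set {gamma, lam, zeta}:
  1. rho → zeta → eta — zeta:chain[blocks] ⇒ blocked
  2. rho → lam ← gamma ← kappa → zeta → eta — lam:collider[open]; gamma:chain[blocks]; kappa:fork[open]; zeta:chain[blocks] ⇒ blocked
Since every path is blocked, d-separation holds.

Yes — rho and eta are d-separated given {gamma, lam, zeta}.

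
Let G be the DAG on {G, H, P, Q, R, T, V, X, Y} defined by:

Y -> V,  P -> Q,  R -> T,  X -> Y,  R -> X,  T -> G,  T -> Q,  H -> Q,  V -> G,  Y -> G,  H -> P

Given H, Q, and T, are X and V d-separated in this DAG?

No

There are 4 undirected paths between X and V; checking each against the conditioning set {H, Q, T}:
Path 1: X ← R → T → G ← V
  T is a chain here and T is conditioned on, so the path is blocked at T.
Path 2: X ← R → T → G ← Y → V
  T is a chain here and T is conditioned on, so the path is blocked at T.
Path 3: X → Y → V
  Y is a chain and Y is not conditioned on — no node blocks this path, so it is active.
Path 4: X → Y → G ← V
  G is a collider here and neither G nor any of its descendants is conditioned on, so the collider stays closed — the path is blocked at G.
Since the path X → Y → V is active, X and V are not d-separated given {H, Q, T}.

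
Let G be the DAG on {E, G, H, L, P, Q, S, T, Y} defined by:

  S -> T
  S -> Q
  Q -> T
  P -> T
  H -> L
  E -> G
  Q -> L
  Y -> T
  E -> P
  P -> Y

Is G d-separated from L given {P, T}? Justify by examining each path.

We examine all 4 paths between G and L:
Path 1: G ← E → P → Y → T ← S → Q → L
  P is a chain here and P is conditioned on, so the path is blocked at P.
Path 2: G ← E → P → Y → T ← Q → L
  P is a chain here and P is conditioned on, so the path is blocked at P.
Path 3: G ← E → P → T ← S → Q → L
  P is a chain here and P is conditioned on, so the path is blocked at P.
Path 4: G ← E → P → T ← Q → L
  P is a chain here and P is conditioned on, so the path is blocked at P.
Since every path is blocked, d-separation holds.

Yes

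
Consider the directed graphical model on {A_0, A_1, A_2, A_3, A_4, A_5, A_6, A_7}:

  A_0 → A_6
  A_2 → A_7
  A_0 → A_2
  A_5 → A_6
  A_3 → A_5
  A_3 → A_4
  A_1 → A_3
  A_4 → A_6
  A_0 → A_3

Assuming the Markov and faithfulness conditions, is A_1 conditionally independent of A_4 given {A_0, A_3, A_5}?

3 paths connect A_1 and A_4; each must be blocked for d-separation to hold:
Path 1: A_1 → A_3 → A_5 → A_6 ← A_4
  A_3 is a chain here and A_3 is conditioned on, so the path is blocked at A_3.
Path 2: A_1 → A_3 → A_4
  A_3 is a chain here and A_3 is conditioned on, so the path is blocked at A_3.
Path 3: A_1 → A_3 ← A_0 → A_6 ← A_4
  A_0 is a fork here and A_0 is conditioned on, so the path is blocked at A_0.
All paths are blocked; A_1 ⊥ A_4 | {A_0, A_3, A_5} holds.

Yes — A_1 and A_4 are d-separated given {A_0, A_3, A_5}.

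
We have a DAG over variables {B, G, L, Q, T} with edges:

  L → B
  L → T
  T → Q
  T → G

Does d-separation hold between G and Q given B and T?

Only one path connects G and Q:
  1. G ← T → Q — T:fork[blocks] ⇒ blocked
Since every path is blocked, d-separation holds.

Yes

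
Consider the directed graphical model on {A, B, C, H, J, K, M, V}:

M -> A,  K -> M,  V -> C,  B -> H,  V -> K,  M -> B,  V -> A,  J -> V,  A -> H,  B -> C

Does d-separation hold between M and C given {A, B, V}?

6 paths connect M and C; each must be blocked for d-separation to hold:
  1. M → A ← V → C — A:collider[open]; V:fork[blocks] ⇒ blocked
  2. M → A → H ← B → C — A:chain[blocks]; H:collider[blocks]; B:fork[blocks] ⇒ blocked
  3. M ← K ← V → A → H ← B → C — K:chain[open]; V:fork[blocks]; A:chain[blocks]; H:collider[blocks]; B:fork[blocks] ⇒ blocked
  4. M ← K ← V → C — K:chain[open]; V:fork[blocks] ⇒ blocked
  5. M → B → C — B:chain[blocks] ⇒ blocked
  6. M → B → H ← A ← V → C — B:chain[blocks]; H:collider[blocks]; A:chain[blocks]; V:fork[blocks] ⇒ blocked
Every path is blocked, so M and C are d-separated given {A, B, V}.

Yes — M and C are d-separated given {A, B, V}.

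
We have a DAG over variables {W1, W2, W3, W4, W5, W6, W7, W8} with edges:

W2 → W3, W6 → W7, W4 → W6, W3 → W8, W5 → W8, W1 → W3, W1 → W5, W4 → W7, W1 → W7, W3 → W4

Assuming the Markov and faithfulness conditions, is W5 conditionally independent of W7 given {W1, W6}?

We examine all 6 paths between W5 and W7:
Path 1: W5 ← W1 → W3 → W4 → W6 → W7
  W1 is a fork here and W1 is conditioned on, so the path is blocked at W1.
Path 2: W5 ← W1 → W3 → W4 → W7
  W1 is a fork here and W1 is conditioned on, so the path is blocked at W1.
Path 3: W5 ← W1 → W7
  W1 is a fork here and W1 is conditioned on, so the path is blocked at W1.
Path 4: W5 → W8 ← W3 ← W1 → W7
  W8 is a collider here and neither W8 nor any of its descendants is conditioned on, so the collider stays closed — the path is blocked at W8.
Path 5: W5 → W8 ← W3 → W4 → W6 → W7
  W8 is a collider here and neither W8 nor any of its descendants is conditioned on, so the collider stays closed — the path is blocked at W8.
Path 6: W5 → W8 ← W3 → W4 → W7
  W8 is a collider here and neither W8 nor any of its descendants is conditioned on, so the collider stays closed — the path is blocked at W8.
All paths are blocked; W5 ⊥ W7 | {W1, W6} holds.

Yes — W5 and W7 are d-separated given {W1, W6}.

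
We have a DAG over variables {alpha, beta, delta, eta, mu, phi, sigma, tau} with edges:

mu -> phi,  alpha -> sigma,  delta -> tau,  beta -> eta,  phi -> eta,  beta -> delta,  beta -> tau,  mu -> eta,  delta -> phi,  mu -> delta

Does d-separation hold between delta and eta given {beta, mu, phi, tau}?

Yes

6 paths connect delta and eta; each must be blocked for d-separation to hold:
Path 1: delta → tau ← beta → eta
  beta is a fork here and beta is conditioned on, so the path is blocked at beta.
Path 2: delta ← mu → phi → eta
  mu is a fork here and mu is conditioned on, so the path is blocked at mu.
Path 3: delta ← mu → eta
  mu is a fork here and mu is conditioned on, so the path is blocked at mu.
Path 4: delta → phi ← mu → eta
  mu is a fork here and mu is conditioned on, so the path is blocked at mu.
Path 5: delta → phi → eta
  phi is a chain here and phi is conditioned on, so the path is blocked at phi.
Path 6: delta ← beta → eta
  beta is a fork here and beta is conditioned on, so the path is blocked at beta.
Since every path is blocked, d-separation holds.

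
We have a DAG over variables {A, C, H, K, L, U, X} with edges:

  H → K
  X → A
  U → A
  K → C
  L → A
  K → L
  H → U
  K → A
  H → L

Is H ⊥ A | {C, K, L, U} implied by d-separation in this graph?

Yes — H and A are d-separated given {C, K, L, U}.

There are 5 undirected paths between H and A; checking each against the conditioning set {C, K, L, U}:
Path 1: H → U → A
  U is a chain here and U is conditioned on, so the path is blocked at U.
Path 2: H → K → A
  K is a chain here and K is conditioned on, so the path is blocked at K.
Path 3: H → K → L → A
  K is a chain here and K is conditioned on, so the path is blocked at K.
Path 4: H → L → A
  L is a chain here and L is conditioned on, so the path is blocked at L.
Path 5: H → L ← K → A
  K is a fork here and K is conditioned on, so the path is blocked at K.
Every path is blocked, so H and A are d-separated given {C, K, L, U}.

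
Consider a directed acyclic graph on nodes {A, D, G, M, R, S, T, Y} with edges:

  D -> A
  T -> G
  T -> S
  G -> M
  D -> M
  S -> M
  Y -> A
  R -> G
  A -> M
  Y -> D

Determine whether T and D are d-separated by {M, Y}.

There are 6 undirected paths between T and D; checking each against the conditioning set {M, Y}:
  1. T → S → M ← D — S:chain[open]; M:collider[open] ⇒ active
  2. T → S → M ← A ← Y → D — S:chain[open]; M:collider[open]; A:chain[open]; Y:fork[blocks] ⇒ blocked
  3. T → S → M ← A ← D — S:chain[open]; M:collider[open]; A:chain[open] ⇒ active
  4. T → G → M ← D — G:chain[open]; M:collider[open] ⇒ active
  5. T → G → M ← A ← Y → D — G:chain[open]; M:collider[open]; A:chain[open]; Y:fork[blocks] ⇒ blocked
  6. T → G → M ← A ← D — G:chain[open]; M:collider[open]; A:chain[open] ⇒ active
Because an active path exists, T and D are not d-separated.

No — T and D are not d-separated given {M, Y}.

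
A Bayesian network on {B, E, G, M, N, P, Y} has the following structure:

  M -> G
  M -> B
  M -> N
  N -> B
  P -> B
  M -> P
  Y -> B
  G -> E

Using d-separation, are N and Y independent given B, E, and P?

Enumerating the 3 paths from N to Y and testing each for blocking by {B, E, P}:
Path 1: N ← M → B ← Y
  M is a fork and M is not conditioned on; B is a collider and B is conditioned on, which opens it — no node blocks this path, so it is active.
Path 2: N ← M → P → B ← Y
  P is a chain here and P is conditioned on, so the path is blocked at P.
Path 3: N → B ← Y
  B is a collider and B is conditioned on, which opens it — no node blocks this path, so it is active.
Because an active path exists, N and Y are not d-separated.

No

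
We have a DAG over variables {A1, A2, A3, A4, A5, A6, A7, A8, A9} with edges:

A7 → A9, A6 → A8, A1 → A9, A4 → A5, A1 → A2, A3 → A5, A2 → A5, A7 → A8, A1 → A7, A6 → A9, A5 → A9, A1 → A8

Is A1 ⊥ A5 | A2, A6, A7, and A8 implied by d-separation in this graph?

Yes

We examine all 6 paths between A1 and A5:
Path 1: A1 → A2 → A5
  A2 is a chain here and A2 is conditioned on, so the path is blocked at A2.
Path 2: A1 → A8 ← A7 → A9 ← A5
  A7 is a fork here and A7 is conditioned on, so the path is blocked at A7.
Path 3: A1 → A8 ← A6 → A9 ← A5
  A6 is a fork here and A6 is conditioned on, so the path is blocked at A6.
Path 4: A1 → A7 → A8 ← A6 → A9 ← A5
  A7 is a chain here and A7 is conditioned on, so the path is blocked at A7.
Path 5: A1 → A7 → A9 ← A5
  A7 is a chain here and A7 is conditioned on, so the path is blocked at A7.
Path 6: A1 → A9 ← A5
  A9 is a collider here and neither A9 nor any of its descendants is conditioned on, so the collider stays closed — the path is blocked at A9.
All paths are blocked; A1 ⊥ A5 | {A2, A6, A7, A8} holds.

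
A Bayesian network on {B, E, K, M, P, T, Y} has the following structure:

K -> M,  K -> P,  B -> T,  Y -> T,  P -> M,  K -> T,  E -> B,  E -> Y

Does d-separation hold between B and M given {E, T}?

No

Enumerating the 4 paths from B to M and testing each for blocking by {E, T}:
Path 1: B → T ← K → P → M
  T is a collider and T is conditioned on, which opens it; K is a fork and K is not conditioned on; P is a chain and P is not conditioned on — no node blocks this path, so it is active.
Path 2: B → T ← K → M
  T is a collider and T is conditioned on, which opens it; K is a fork and K is not conditioned on — no node blocks this path, so it is active.
Path 3: B ← E → Y → T ← K → P → M
  E is a fork here and E is conditioned on, so the path is blocked at E.
Path 4: B ← E → Y → T ← K → M
  E is a fork here and E is conditioned on, so the path is blocked at E.
At least one path is unblocked, so d-separation fails.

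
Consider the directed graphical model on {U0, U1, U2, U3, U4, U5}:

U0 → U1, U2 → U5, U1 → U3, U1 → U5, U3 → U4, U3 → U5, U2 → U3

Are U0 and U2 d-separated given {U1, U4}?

Enumerating the 4 paths from U0 to U2 and testing each for blocking by {U1, U4}:
Path 1: U0 → U1 → U3 → U5 ← U2
  U1 is a chain here and U1 is conditioned on, so the path is blocked at U1.
Path 2: U0 → U1 → U3 ← U2
  U1 is a chain here and U1 is conditioned on, so the path is blocked at U1.
Path 3: U0 → U1 → U5 ← U3 ← U2
  U1 is a chain here and U1 is conditioned on, so the path is blocked at U1.
Path 4: U0 → U1 → U5 ← U2
  U1 is a chain here and U1 is conditioned on, so the path is blocked at U1.
All paths are blocked; U0 ⊥ U2 | {U1, U4} holds.

Yes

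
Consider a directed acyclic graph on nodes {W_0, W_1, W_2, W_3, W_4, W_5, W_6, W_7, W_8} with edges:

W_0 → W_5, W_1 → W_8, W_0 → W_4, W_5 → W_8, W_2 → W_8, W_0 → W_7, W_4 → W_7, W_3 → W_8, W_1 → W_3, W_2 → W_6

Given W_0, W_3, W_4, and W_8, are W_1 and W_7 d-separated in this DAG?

We examine all 4 paths between W_1 and W_7:
Path 1: W_1 → W_8 ← W_5 ← W_0 → W_7
  W_0 is a fork here and W_0 is conditioned on, so the path is blocked at W_0.
Path 2: W_1 → W_8 ← W_5 ← W_0 → W_4 → W_7
  W_0 is a fork here and W_0 is conditioned on, so the path is blocked at W_0.
Path 3: W_1 → W_3 → W_8 ← W_5 ← W_0 → W_7
  W_3 is a chain here and W_3 is conditioned on, so the path is blocked at W_3.
Path 4: W_1 → W_3 → W_8 ← W_5 ← W_0 → W_4 → W_7
  W_3 is a chain here and W_3 is conditioned on, so the path is blocked at W_3.
All paths are blocked; W_1 ⊥ W_7 | {W_0, W_3, W_4, W_8} holds.

Yes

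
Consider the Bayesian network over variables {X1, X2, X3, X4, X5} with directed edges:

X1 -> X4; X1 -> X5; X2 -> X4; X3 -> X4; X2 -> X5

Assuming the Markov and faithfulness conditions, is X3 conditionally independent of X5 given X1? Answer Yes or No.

2 paths connect X3 and X5; each must be blocked for d-separation to hold:
  1. X3 → X4 ← X2 → X5 — X4:collider[blocks]; X2:fork[open] ⇒ blocked
  2. X3 → X4 ← X1 → X5 — X4:collider[blocks]; X1:fork[blocks] ⇒ blocked
Every path is blocked, so X3 and X5 are d-separated given {X1}.

Yes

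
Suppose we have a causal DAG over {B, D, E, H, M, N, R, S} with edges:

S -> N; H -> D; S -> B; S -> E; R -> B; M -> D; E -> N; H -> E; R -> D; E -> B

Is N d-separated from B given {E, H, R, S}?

Yes

6 paths connect N and B; each must be blocked for d-separation to hold:
Path 1: N ← S → E ← H → D ← R → B
  S is a fork here and S is conditioned on, so the path is blocked at S.
Path 2: N ← S → E → B
  S is a fork here and S is conditioned on, so the path is blocked at S.
Path 3: N ← S → B
  S is a fork here and S is conditioned on, so the path is blocked at S.
Path 4: N ← E ← S → B
  E is a chain here and E is conditioned on, so the path is blocked at E.
Path 5: N ← E ← H → D ← R → B
  E is a chain here and E is conditioned on, so the path is blocked at E.
Path 6: N ← E → B
  E is a fork here and E is conditioned on, so the path is blocked at E.
Every path is blocked, so N and B are d-separated given {E, H, R, S}.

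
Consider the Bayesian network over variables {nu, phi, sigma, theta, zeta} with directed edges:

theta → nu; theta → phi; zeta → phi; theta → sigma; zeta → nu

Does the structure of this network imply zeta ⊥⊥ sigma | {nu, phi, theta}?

2 paths connect zeta and sigma; each must be blocked for d-separation to hold:
  1. zeta → phi ← theta → sigma — phi:collider[open]; theta:fork[blocks] ⇒ blocked
  2. zeta → nu ← theta → sigma — nu:collider[open]; theta:fork[blocks] ⇒ blocked
Every path is blocked, so zeta and sigma are d-separated given {nu, phi, theta}.

Yes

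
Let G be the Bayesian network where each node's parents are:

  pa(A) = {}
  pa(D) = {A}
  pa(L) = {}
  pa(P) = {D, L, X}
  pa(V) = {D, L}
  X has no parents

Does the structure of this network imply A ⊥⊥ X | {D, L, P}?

There are 2 undirected paths between A and X; checking each against the conditioning set {D, L, P}:
Path 1: A → D → V ← L → P ← X
  D is a chain here and D is conditioned on, so the path is blocked at D.
Path 2: A → D → P ← X
  D is a chain here and D is conditioned on, so the path is blocked at D.
All paths are blocked; A ⊥ X | {D, L, P} holds.

Yes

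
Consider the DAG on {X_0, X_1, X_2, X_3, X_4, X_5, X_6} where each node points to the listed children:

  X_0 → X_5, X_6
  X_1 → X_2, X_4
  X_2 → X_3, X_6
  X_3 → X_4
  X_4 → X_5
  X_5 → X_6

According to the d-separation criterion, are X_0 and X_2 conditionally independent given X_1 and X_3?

6 paths connect X_0 and X_2; each must be blocked for d-separation to hold:
Path 1: X_0 → X_5 ← X_4 ← X_3 ← X_2
  X_5 is a collider here and neither X_5 nor any of its descendants is conditioned on, so the collider stays closed — the path is blocked at X_5.
Path 2: X_0 → X_5 ← X_4 ← X_1 → X_2
  X_5 is a collider here and neither X_5 nor any of its descendants is conditioned on, so the collider stays closed — the path is blocked at X_5.
Path 3: X_0 → X_5 → X_6 ← X_2
  X_6 is a collider here and neither X_6 nor any of its descendants is conditioned on, so the collider stays closed — the path is blocked at X_6.
Path 4: X_0 → X_6 ← X_5 ← X_4 ← X_3 ← X_2
  X_6 is a collider here and neither X_6 nor any of its descendants is conditioned on, so the collider stays closed — the path is blocked at X_6.
Path 5: X_0 → X_6 ← X_5 ← X_4 ← X_1 → X_2
  X_6 is a collider here and neither X_6 nor any of its descendants is conditioned on, so the collider stays closed — the path is blocked at X_6.
Path 6: X_0 → X_6 ← X_2
  X_6 is a collider here and neither X_6 nor any of its descendants is conditioned on, so the collider stays closed — the path is blocked at X_6.
All paths are blocked; X_0 ⊥ X_2 | {X_1, X_3} holds.

Yes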